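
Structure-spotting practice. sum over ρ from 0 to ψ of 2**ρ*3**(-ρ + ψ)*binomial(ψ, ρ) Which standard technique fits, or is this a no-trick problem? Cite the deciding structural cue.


Verdict: the binomial theorem — the summand is term ρ of a binomial expansion in 2 and 3; the whole sum is a single power.


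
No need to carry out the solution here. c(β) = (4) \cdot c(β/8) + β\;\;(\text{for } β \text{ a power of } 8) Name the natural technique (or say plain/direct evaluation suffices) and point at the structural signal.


Verdict: the master substitution — treat m = log base 8 of β as the new clock: one recursion step advances m by one while β scales by 8.


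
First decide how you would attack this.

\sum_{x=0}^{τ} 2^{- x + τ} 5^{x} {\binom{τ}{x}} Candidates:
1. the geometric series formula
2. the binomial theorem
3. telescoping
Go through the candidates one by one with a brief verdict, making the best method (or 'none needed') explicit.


Method: the binomial theorem — {\binom{τ}{x}} weighting matched powers of 5 and 2 is the expanded form of (5 + 2)^τ — fold it back up.
- the geometric series formula: the ratio of consecutive terms depends on the index.
- the binomial theorem: yes — fits the structure here.
- telescoping: the summand is not presented as a shifted difference — a telescoping rewrite may exist, but the displayed structure does not offer one.


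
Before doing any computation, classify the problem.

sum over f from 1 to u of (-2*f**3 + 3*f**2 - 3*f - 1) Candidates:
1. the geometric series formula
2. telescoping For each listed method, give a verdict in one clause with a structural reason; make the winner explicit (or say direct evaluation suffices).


Technique: no special technique — Faulhaber territory: sum each constant-multiple power of f with its closed-form formula, no trick required.
- the geometric series formula: consecutive terms are not related by a fixed multiplier.
- telescoping: the summand is not presented as a shifted difference — a telescoping rewrite may exist, but the displayed structure does not offer one.


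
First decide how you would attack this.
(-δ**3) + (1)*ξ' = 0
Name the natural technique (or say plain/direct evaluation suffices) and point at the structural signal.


Verdict: no special technique — solved for the derivative, no ξ appears — this is antidifferentiation in δ wearing ODE clothing.


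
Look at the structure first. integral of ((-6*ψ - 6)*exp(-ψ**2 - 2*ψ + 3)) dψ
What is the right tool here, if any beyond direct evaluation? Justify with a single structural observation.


Technique: u-substitution — read it as f(-ψ**2 - 2*ψ + 3) times a constant multiple of d(-ψ**2 - 2*ψ + 3): one substitution, u = -ψ**2 - 2*ψ + 3, finishes it.


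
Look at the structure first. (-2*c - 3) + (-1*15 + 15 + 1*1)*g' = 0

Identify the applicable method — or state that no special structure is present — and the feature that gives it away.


Best approach: no special technique — the slope is a function of c alone, so integrate both sides directly.


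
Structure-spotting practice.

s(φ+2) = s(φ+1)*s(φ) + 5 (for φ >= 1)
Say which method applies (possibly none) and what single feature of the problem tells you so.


Diagnosis: no special technique — the recurrence is nonlinear in the sequence values; study it directly, no linear machinery applies.


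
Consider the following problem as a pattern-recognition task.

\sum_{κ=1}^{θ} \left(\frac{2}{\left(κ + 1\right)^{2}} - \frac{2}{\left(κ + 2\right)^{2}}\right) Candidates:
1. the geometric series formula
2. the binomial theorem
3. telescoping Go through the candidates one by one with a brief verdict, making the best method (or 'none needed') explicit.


Best approach: telescoping — write out three consecutive terms and watch the interior cancel: the advanced copy one term subtracts reappears as the very next term's leading piece, pair after pair.
- the geometric series formula — the term-to-term ratio changes with the index, so the geometric formula cannot close it.
- the binomial theorem — the terms lack the binomial-coefficient-weighted complementary-power pattern of an expansion.
- telescoping — yes — fits the structure here.


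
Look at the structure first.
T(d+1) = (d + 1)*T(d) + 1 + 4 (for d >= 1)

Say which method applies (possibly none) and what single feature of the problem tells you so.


Verdict: a summation factor — it is first-order linear but the coefficient d + 1 depends on the index, so multiply through by a summation factor to telescope it.


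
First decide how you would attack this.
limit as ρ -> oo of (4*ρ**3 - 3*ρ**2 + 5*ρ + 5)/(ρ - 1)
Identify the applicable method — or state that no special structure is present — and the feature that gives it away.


Verdict: dominant-term comparison — at large ρ only the top-degree terms survive; compare the leading terms and the limit falls out. As a single quotient, the ∞/∞ shape would yield to repeated differentiation as well — the growth comparison gets there in one look.


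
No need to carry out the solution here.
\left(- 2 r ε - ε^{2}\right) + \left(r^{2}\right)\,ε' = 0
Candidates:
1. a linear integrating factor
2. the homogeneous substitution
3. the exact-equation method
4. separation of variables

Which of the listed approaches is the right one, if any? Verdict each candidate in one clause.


Verdict: the homogeneous substitution — scaling r and ε together leaves the slope fixed — it depends only on ε/r, so substitute the ratio. Rearranged, this also fits the Bernoulli template directly; the homogeneous substitution reads the structure without the rearrangement.
- a linear integrating factor: the unknown enters nonlinearly (through a power, a denominator, or a transcendental function), which the linear integrating-factor recipe cannot absorb as-is — any repair would come from a preliminary substitution, not the factor.
- the homogeneous substitution — a fit — the right tool for this form.
- the exact-equation method — the mixed-partials test fails on this split — it is not an exact differential as presented.
- separation of variables — no algebra isolates the independent variable on one side and the unknown on the other.


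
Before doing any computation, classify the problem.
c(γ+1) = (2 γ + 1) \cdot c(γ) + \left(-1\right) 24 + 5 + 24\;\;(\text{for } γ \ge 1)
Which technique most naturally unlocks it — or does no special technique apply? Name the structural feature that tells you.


Technique: a summation factor — one-term recursion with variable weight 2 γ + 1 is solved by product normalization, not by root-finding.


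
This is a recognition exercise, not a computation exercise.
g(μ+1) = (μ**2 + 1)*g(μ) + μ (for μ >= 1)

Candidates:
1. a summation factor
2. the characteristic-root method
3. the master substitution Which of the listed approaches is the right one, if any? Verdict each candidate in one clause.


Technique: a summation factor — first-order, linear, moving coefficient μ**2 + 1: the discrete analogue of an integrating factor handles it.
- a summation factor: yes, a natural case for it.
- the characteristic-root method: the coefficients change with the index, which the root method cannot absorb.
- the master substitution: the recursive argument is a shift of the index, not a fixed fraction of it.


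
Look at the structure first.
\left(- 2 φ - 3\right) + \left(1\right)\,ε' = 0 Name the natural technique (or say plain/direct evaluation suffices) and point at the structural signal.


Best approach: no special technique — solved for the derivative, no ε appears — this is antidifferentiation in φ wearing ODE clothing.


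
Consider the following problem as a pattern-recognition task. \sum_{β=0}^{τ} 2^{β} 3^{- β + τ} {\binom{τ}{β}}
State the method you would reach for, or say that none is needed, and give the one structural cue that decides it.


Verdict: the binomial theorem — terms weighting {\binom{τ}{β}} against matched powers of 2 and 3 reassemble into (2 + 3)^τ by the binomial theorem.


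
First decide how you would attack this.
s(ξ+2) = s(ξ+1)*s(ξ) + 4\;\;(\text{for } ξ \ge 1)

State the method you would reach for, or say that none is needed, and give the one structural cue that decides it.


Method: no special technique — the new term depends nonlinearly on the old ones, which disqualifies every superposition-based technique.


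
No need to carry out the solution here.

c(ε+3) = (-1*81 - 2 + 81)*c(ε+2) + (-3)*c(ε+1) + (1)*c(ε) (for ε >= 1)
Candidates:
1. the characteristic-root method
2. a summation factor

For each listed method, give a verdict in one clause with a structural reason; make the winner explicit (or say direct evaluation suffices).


Best approach: the characteristic-root method — this is the constant-coefficient homogeneous case — the whole solution in ε reduces to a polynomial's roots.
- the characteristic-root method — applicable, and directly so.
- a summation factor: a summation factor telescopes one-step recursions; this one carries higher-order memory.


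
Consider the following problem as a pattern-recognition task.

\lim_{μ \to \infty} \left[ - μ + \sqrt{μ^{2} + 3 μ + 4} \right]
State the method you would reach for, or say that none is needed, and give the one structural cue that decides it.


Verdict: conjugate multiplication — neither \sqrt{μ^{2} + 3 μ + 4} nor μ converges alone, so rewrite their difference as a conjugate-rationalized quotient first.


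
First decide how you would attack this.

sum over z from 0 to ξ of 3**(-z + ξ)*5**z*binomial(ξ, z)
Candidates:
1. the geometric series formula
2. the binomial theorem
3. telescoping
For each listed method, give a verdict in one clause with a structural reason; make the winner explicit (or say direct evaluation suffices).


Technique: the binomial theorem — the summand is term z of a binomial expansion in 5 and 3; the whole sum is a single power.
- the geometric series formula: the term-to-term ratio drifts with the index — the one thing the geometric formula cannot absorb.
- the binomial theorem — applicable, and directly so.
- telescoping: the terms as presented offer no neighboring cancellation — a telescoping rewrite may exist, but the displayed structure does not hand one over.


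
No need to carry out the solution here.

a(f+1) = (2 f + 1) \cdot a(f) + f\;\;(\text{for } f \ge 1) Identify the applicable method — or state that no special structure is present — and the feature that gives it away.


Best approach: a summation factor — rescale the sequence by the product of the weights 2 f + 1 so far — the recurrence collapses to a plain running sum.


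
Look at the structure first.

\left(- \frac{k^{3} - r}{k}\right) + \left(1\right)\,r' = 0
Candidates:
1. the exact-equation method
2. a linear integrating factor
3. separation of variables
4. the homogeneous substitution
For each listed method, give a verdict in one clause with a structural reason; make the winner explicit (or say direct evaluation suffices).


Verdict: a linear integrating factor — the unknown enters only to the first power against a nonzero forcing term — the integrating-factor template applies directly.
- the exact-equation method: the cross partial derivatives disagree, so no single potential exists.
- a linear integrating factor — applies; the problem has the shape this method handles.
- separation of variables — no division isolates the independent variable from the unknown.
- the homogeneous substitution: the slope is not a function of the ratio of the variables alone.


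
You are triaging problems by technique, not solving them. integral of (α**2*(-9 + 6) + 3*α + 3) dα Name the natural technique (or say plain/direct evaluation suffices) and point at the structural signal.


Diagnosis: no special technique — the integrand is a sum of constant multiples of powers of α — integrate term by term.


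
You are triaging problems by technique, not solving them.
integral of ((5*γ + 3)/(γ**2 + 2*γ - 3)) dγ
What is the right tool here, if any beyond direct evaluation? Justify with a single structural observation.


Technique: partial fractions — the bottom, γ**2 + 2*γ - 3, comes apart into simple factors, and a proper rational function over split factors decomposes.


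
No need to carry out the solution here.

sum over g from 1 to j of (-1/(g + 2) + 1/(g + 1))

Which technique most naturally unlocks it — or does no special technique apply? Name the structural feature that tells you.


Verdict: telescoping — the summand is built as 1/(g + 1) minus its own successor — adjacent terms annihilate down the line.


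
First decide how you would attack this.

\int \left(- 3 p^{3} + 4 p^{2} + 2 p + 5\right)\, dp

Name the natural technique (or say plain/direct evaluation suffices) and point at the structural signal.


Verdict: no special technique — the integrand is a sum of constant multiples of powers of p — integrate term by term.


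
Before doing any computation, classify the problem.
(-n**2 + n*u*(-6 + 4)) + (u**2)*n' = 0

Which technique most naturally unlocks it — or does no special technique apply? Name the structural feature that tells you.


Diagnosis: the homogeneous substitution — the slope's numerator and denominator have matching total degree, so it depends only on n/u and the ratio substitution collapses it. This doubles as a Bernoulli equation in the unknown as written; the homogeneous route needs no setup at all.


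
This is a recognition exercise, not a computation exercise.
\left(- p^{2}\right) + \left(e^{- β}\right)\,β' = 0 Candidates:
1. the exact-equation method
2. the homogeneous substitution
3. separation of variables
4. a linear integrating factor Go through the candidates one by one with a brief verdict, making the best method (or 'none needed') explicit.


Diagnosis: separation of variables — separating collects all β-dependence with the derivative and leaves all p-dependence opposite: variables separate.
- the exact-equation method: any potential here is of the trivial single-variable kind; the exact method earns its name only with genuine cross terms.
- the homogeneous substitution: the slope is not a function of the ratio of the variables alone.
- separation of variables: applicable, and directly so.
- a linear integrating factor: a nonlinear term in the unknown puts this outside the integrating-factor template.


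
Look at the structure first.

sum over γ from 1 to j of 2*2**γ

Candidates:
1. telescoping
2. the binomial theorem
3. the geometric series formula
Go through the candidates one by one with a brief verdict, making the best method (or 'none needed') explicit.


Verdict: the geometric series formula — each summand is the previous one scaled by 2; that constant multiplier is itself the geometric structure.
- telescoping: neither a shifted-difference shape nor integer-spaced poles are present.
- the binomial theorem — no binomial coefficients pair up with complementary powers here.
- the geometric series formula — applicable, and directly so.


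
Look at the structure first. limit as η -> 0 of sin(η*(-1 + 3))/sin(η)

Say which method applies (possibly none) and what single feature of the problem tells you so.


Verdict: l'Hôpital's rule (0/0) — the 0/0 form at 0 is the signature situation for l'Hôpital's rule. Expanding numerator and denominator to first order gives the same value — the rule automates exactly that.


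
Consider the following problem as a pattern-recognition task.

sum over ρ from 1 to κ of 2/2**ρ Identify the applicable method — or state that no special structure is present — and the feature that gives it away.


Method: the geometric series formula — consecutive terms stand in a fixed index-free ratio — the geometric sum formula closes it.


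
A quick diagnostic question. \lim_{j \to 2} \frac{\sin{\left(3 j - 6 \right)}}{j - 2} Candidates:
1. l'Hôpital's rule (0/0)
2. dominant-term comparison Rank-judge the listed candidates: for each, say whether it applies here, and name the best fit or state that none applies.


Technique: l'Hôpital's rule (0/0) — substituting 2 gives 0 over 0; differentiate top and bottom once and re-evaluate. Expanding numerator and denominator to first order gives the same value — the rule automates exactly that.
- l'Hôpital's rule (0/0) — yes — fits the structure here.
- dominant-term comparison: leading-power comparison does not apply to this form.


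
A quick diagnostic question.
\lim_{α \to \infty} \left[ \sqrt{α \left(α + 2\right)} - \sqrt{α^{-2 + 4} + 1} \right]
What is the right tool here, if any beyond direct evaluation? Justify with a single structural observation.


Verdict: conjugate multiplication — the difference \sqrt{α \left(α + 2\right)} - \sqrt{α^{-2 + 4} + 1} is an ∞ − ∞ stalemate; its conjugate partner breaks the tie.


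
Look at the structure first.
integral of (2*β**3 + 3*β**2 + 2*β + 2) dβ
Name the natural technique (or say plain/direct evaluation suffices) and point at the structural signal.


Technique: no special technique — scan for structure and find none: constant multiples of powers of β, integrate directly.


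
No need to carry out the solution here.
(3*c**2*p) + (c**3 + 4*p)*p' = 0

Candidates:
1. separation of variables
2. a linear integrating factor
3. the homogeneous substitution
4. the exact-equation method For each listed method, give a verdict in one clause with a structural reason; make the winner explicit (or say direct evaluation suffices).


Diagnosis: the exact-equation method — checking ∂/∂p of 3*c**2*p against ∂/∂c of c**3 + 4*p: they match — the equation is exact as it stands.
- separation of variables — no division isolates the independent variable from the unknown.
- a linear integrating factor: the unknown enters nonlinearly (through a power, a denominator, or a transcendental function), which the linear integrating-factor recipe cannot absorb as-is — any repair would come from a preliminary substitution, not the factor.
- the homogeneous substitution — the slope changes under joint rescaling, failing the degree-zero test.
- the exact-equation method — a fit — the right tool for this form.


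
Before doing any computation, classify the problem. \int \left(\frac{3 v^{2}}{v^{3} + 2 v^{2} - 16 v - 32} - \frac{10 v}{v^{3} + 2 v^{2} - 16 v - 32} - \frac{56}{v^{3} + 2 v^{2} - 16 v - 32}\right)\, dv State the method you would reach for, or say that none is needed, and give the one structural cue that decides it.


Technique: partial fractions — the bottom, v^{3} + 2 v^{2} - 16 v - 32, comes apart into simple factors, and a proper rational function over split factors decomposes.


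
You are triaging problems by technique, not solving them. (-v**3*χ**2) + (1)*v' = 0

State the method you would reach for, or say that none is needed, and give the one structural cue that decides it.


Verdict: separation of variables — all dependence on the two variables factors apart, the defining separable shape.


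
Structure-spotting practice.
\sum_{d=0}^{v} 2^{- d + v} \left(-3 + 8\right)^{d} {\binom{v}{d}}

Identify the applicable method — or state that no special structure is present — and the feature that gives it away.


Technique: the binomial theorem — binomial coefficients against complementary powers of (-3 + 8) and 2: recognize the binomial expansion and resum.


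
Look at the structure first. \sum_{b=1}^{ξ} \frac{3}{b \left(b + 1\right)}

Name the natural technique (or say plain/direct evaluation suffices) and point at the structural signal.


Verdict: telescoping — \frac{3}{b \left(b + 1\right)} decomposes into shift-paired simple fractions; the series telescopes to finitely many boundary pieces.


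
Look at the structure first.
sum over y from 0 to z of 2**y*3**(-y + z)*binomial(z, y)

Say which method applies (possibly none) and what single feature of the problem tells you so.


Technique: the binomial theorem — terms weighting binomial(z, y) against matched powers of 2 and 3 reassemble into (2 + 3)^z by the binomial theorem.


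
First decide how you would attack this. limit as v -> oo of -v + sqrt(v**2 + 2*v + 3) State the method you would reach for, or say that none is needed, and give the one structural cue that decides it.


Verdict: conjugate multiplication — the difference sqrt(v**2 + 2*v + 3) - v is an ∞ − ∞ stalemate; its conjugate partner breaks the tie.


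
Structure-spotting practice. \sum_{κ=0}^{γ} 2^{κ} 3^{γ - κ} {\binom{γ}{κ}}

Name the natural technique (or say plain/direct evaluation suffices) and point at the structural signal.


Diagnosis: the binomial theorem — the summand is term κ of a binomial expansion in 2 and 3; the whole sum is a single power.


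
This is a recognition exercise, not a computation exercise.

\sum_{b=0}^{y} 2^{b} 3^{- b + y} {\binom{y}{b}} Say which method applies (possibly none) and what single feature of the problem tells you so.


Verdict: the binomial theorem — the summand is term b of a binomial expansion in 2 and 3; the whole sum is a single power.


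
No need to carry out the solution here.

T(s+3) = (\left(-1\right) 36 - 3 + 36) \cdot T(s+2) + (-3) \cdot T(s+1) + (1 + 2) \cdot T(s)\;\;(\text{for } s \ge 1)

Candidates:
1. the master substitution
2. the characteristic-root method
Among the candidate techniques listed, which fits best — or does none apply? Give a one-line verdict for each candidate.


Technique: the characteristic-root method — because shifting s leaves the equation's coefficients unchanged, exponential trials reduce it to algebra.
- the master substitution — this is shift-type recursion, outside the divide-and-conquer template.
- the characteristic-root method: yes, a natural case for it.


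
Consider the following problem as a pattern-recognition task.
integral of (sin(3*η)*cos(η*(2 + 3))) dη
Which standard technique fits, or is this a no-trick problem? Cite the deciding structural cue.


Technique: a trigonometric identity — the identity turns sin(3*η)*cos(η*(2 + 3)) into two lone cosines/sines, each trivially integrable.


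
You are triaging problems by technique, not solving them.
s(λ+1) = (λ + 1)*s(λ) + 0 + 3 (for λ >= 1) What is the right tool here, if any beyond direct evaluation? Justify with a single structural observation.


Method: a summation factor — an index-dependent multiplier λ + 1 rules out characteristic roots; a summation factor converts it to a pure difference.


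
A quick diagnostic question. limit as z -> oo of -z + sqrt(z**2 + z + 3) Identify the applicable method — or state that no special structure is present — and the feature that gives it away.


Best approach: conjugate multiplication — neither sqrt(z**2 + z + 3) nor z converges alone, so rewrite their difference as a conjugate-rationalized quotient first.


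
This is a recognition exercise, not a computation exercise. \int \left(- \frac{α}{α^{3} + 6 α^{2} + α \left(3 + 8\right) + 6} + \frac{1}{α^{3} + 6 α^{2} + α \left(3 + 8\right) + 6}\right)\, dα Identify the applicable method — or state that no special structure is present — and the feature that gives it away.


Best approach: partial fractions — a proper rational integrand whose denominator splits into simpler factors — decompose into partial fractions first.


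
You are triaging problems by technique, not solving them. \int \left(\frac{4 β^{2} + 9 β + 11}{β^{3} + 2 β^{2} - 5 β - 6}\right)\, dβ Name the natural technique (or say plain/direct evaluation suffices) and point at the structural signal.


Verdict: partial fractions — each factor of β^{3} + 2 β^{2} - 5 β - 6 owns one elementary piece of the integrand — separate them and integrate piecewise.


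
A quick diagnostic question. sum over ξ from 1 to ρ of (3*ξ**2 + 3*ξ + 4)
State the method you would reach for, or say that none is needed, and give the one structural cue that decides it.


Method: no special technique — Faulhaber territory: sum each constant-multiple power of ξ with its closed-form formula, no trick required.


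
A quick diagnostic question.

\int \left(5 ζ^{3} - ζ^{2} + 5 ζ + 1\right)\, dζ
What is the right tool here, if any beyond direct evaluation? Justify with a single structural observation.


Best approach: no special technique — a term-by-term power-rule job in ζ; no substitution or rearrangement earns its keep here.


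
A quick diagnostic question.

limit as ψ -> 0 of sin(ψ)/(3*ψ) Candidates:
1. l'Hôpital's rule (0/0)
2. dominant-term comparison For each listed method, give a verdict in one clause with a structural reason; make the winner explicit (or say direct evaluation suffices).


Method: l'Hôpital's rule (0/0) — substituting 0 gives 0 over 0; differentiate top and bottom once and re-evaluate. One could equally expand both pieces locally and compare leading terms; the rule does that in one stroke.
- l'Hôpital's rule (0/0): yes, a natural case for it.
- dominant-term comparison: this limit is not decided by comparing polynomial growth at infinity.


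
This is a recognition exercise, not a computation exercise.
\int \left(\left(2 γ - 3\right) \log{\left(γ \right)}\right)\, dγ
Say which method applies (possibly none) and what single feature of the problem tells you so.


Method: integration by parts — the presence of \log{\left(γ \right)} against a polynomial factor is the standard differentiate-the-log setup.


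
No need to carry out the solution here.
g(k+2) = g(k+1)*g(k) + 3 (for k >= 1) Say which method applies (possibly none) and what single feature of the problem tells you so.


Diagnosis: no special technique — a nonlinear dependence on earlier terms breaks linearity, and with it every superposition-based closed form.


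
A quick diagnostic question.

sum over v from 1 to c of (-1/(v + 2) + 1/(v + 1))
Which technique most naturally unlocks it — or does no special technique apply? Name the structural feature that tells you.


Method: telescoping — write out three consecutive terms and watch the interior cancel: the advanced copy one term subtracts reappears as the very next term's leading piece, pair after pair.


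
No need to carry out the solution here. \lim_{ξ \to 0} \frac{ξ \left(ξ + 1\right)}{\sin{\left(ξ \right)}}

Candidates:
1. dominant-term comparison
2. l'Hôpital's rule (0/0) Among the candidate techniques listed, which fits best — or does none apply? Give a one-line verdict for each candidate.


Diagnosis: l'Hôpital's rule (0/0) — plug in 0: top and bottom both hit zero, so differentiate each and retry. The standard small-argument limits would also carry it; the rule is the systematic route.
- dominant-term comparison — no dominant-degree comparison decides it.
- l'Hôpital's rule (0/0): applies; the problem has the shape this method handles.


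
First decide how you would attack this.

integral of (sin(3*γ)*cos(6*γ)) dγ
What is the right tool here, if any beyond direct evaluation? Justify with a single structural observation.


Technique: a trigonometric identity — two different frequencies multiply in sin(3*γ)*cos(6*γ); the product-to-sum formula separates them.


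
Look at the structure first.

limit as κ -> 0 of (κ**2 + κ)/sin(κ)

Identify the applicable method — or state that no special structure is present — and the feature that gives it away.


Diagnosis: l'Hôpital's rule (0/0) — the 0/0 form at 0 is the signature situation for l'Hôpital's rule. A local series expansion at the point resolves it as well; the rule is the packaged version of that step.


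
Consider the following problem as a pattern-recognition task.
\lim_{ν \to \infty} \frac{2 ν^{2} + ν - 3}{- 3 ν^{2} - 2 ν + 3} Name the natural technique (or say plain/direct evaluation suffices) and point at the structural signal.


Verdict: dominant-term comparison — as ν grows, only the highest-degree terms matter — compare leading terms and read the limit off. As a single quotient, the ∞/∞ shape would yield to repeated differentiation as well — the growth comparison gets there in one look.


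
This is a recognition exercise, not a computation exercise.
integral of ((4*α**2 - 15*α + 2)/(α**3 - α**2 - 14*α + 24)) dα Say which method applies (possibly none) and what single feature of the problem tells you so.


Best approach: partial fractions — break α**3 - α**2 - 14*α + 24 into its roots and the integral splits into logarithm-sized bites.


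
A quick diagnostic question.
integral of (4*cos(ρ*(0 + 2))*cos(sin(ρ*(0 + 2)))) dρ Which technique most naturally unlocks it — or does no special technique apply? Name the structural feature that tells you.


Method: u-substitution — read it as f(sin(ρ*(0 + 2))) times a constant multiple of d(sin(ρ*(0 + 2))): one substitution, u = sin(ρ*(0 + 2)), finishes it.


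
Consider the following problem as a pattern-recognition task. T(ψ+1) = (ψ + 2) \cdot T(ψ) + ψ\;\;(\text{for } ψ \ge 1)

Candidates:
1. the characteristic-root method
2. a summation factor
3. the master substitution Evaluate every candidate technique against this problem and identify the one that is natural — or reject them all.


Verdict: a summation factor — normalize by the running product of ψ + 2: the left side becomes a difference, and differences sum.
- the characteristic-root method — the coefficients change with the index, which the root method cannot absorb.
- a summation factor: yes, a natural case for it.
- the master substitution: the recursion steps by a constant offset, so exponential reindexing is pointless.


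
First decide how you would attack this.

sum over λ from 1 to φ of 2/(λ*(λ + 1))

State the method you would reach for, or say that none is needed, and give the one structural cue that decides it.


Technique: telescoping — poles of 2/(λ*(λ + 1)) differ by an integer, the telltale of a telescoping partial-fraction sum.


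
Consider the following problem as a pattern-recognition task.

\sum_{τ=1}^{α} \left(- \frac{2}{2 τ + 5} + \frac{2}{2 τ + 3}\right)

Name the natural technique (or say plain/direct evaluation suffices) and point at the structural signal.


Verdict: telescoping — the summand is \frac{2}{2 τ + 3} minus the same expression shifted by one, so consecutive terms cancel in pairs.


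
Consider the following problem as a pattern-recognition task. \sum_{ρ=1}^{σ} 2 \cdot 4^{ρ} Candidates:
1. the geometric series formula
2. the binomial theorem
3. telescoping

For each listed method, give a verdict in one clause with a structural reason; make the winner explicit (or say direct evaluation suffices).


Technique: the geometric series formula — check a ratio of consecutive terms: it is 4, independent of the index, so the geometric formula closes the sum.
- the geometric series formula — applies; the problem has the shape this method handles.
- the binomial theorem — the terms do not reassemble into a binomial power.
- telescoping — the summand is not presented as a shifted difference — a telescoping rewrite may exist, but the displayed structure does not offer one.


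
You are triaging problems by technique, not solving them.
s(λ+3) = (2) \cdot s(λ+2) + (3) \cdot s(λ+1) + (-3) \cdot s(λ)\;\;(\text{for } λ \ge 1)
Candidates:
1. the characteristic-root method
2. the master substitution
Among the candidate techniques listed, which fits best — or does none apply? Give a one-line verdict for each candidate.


Technique: the characteristic-root method — shift-invariance with fixed coefficients calls for exponential trials; the characteristic polynomial finds every r^λ.
- the characteristic-root method: applicable, and directly so.
- the master substitution: the recursive argument is a shift of the index, not a fixed fraction of it.


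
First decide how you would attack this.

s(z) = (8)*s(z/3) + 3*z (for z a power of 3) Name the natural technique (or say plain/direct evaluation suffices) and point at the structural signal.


Diagnosis: the master substitution — the index is divided (z/3), not shifted — substitute z = 3^m to straighten it into a shift recurrence.


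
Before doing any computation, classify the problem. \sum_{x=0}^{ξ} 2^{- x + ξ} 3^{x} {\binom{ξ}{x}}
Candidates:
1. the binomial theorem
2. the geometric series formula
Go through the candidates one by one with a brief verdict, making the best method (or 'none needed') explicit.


Method: the binomial theorem — the binomial coefficients weight matched powers of 3 and 2, which is exactly the expansion of a binomial power.
- the binomial theorem — yes — fits the structure here.
- the geometric series formula: there is no constant term-to-term ratio.


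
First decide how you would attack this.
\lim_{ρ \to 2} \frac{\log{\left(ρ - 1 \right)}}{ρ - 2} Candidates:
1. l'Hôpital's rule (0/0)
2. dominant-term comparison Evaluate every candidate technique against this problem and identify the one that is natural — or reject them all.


Verdict: l'Hôpital's rule (0/0) — both numerator and denominator vanish at 2: the genuine 0/0 indeterminate that l'Hôpital exists for. A first-order expansion at the point is an equally standard path; the rule packages it.
- l'Hôpital's rule (0/0): a fit — the right tool for this form.
- dominant-term comparison — no dominant power emerges to decide the limit by degree comparison.


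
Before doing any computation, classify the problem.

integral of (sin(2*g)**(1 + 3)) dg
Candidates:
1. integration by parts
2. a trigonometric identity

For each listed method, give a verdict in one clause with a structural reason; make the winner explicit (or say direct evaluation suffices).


Method: a trigonometric identity — the even trigonometric power sin(2*g)**(1 + 3) reduces by a double-angle identity before any integration is attempted.
- integration by parts — not the fit here: there is no polynomial factor to ladder down — parts can still close the trigonometric product by recursion, though the identity rewrite is the direct route.
- a trigonometric identity — a fit — the right tool for this form.


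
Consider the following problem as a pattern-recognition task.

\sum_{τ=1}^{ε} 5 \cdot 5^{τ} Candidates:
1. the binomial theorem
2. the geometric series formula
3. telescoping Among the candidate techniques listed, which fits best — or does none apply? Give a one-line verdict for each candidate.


Diagnosis: the geometric series formula — consecutive terms stand in a fixed index-free ratio — the geometric sum formula closes it.
- the binomial theorem: the terms do not reassemble into a binomial power.
- the geometric series formula: yes, a natural case for it.
- telescoping: computed from the summand as displayed, the partial sums build up without the pairwise collapse telescoping exploits.


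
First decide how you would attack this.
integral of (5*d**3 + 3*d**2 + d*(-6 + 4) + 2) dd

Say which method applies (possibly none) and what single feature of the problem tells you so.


Verdict: no special technique — the integrand is a sum of constant multiples of powers of d — integrate term by term.


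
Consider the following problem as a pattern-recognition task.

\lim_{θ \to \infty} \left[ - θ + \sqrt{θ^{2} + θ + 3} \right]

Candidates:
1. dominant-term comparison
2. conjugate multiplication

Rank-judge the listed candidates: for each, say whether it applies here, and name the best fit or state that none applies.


Verdict: conjugate multiplication — divergence minus divergence hides a finite answer — expose it by pairing \sqrt{θ^{2} + θ + 3} - θ with its conjugate.
- dominant-term comparison — no dominant power emerges to decide the limit by degree comparison.
- conjugate multiplication — applicable, and directly so.


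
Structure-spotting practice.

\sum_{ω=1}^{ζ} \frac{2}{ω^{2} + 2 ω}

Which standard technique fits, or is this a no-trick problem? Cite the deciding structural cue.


Technique: telescoping — the denominator's roots in \frac{2}{ω^{2} + 2 ω} sit an integer apart: decomposition produces a self-cancelling chain.


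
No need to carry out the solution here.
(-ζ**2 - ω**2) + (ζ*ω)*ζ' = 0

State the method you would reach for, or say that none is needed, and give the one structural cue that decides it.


Diagnosis: the homogeneous substitution — the slope's numerator and denominator share total degree; set v = ζ/ω and the equation drops to separable form. This doubles as a Bernoulli equation in the unknown as written; the homogeneous route needs no setup at all.


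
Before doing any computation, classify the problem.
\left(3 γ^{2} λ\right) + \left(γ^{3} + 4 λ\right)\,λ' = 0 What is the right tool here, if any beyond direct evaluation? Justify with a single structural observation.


Verdict: the exact-equation method — equality of cross partials is the green light — assemble the potential function term by term.


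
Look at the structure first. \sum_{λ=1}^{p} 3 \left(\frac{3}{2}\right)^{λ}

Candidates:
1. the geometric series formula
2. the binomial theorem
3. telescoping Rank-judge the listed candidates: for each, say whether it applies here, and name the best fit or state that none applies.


Technique: the geometric series formula — each summand is the previous one scaled by \frac{3}{2}; that constant multiplier is itself the geometric structure.
- the geometric series formula — a fit — the right tool for this form.
- the binomial theorem — no binomial coefficients pair with matched powers.
- telescoping — writing out consecutive terms as given produces no pairwise cancellation.


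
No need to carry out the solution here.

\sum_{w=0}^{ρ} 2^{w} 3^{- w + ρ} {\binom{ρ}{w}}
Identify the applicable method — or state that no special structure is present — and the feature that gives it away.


Best approach: the binomial theorem — binomial coefficients against complementary powers of 2 and 3: recognize the binomial expansion and resum.


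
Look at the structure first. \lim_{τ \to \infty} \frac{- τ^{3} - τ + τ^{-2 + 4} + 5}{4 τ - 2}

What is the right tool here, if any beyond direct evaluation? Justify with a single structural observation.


Method: dominant-term comparison — growth-rate triage: the leading powers of τ decide the limit, everything else is noise. As a single quotient, the ∞/∞ shape would yield to repeated differentiation as well — the growth comparison gets there in one look.


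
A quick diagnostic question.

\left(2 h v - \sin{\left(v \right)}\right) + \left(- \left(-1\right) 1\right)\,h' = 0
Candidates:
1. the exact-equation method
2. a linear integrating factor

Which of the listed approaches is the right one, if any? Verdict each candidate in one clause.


Method: a linear integrating factor — the unknown enters only to the first power against a nonzero forcing term — the integrating-factor template applies directly.
- the exact-equation method — the mixed partial derivatives differ, so the left side is not a total differential.
- a linear integrating factor — a fit — the right tool for this form.


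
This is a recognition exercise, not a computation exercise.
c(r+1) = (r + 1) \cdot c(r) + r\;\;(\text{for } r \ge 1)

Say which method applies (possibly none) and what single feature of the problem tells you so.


Method: a summation factor — it is first-order linear but the coefficient r + 1 depends on the index, so multiply through by a summation factor to telescope it.


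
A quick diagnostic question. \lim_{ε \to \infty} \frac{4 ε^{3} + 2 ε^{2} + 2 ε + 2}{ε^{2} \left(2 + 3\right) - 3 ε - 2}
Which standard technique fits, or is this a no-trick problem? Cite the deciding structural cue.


Technique: dominant-term comparison — divide by the highest power of ε present: lower-order terms vanish and the dominant ratio remains. l'Hôpital's at-infinity variant applies to the expression viewed as a single quotient; the leading-term comparison is the direct route.
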